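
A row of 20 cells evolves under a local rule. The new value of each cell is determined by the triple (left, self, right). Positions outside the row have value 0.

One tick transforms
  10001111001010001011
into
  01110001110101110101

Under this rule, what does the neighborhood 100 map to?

1

At position 1 the neighborhood is 100; the next row has 1 there.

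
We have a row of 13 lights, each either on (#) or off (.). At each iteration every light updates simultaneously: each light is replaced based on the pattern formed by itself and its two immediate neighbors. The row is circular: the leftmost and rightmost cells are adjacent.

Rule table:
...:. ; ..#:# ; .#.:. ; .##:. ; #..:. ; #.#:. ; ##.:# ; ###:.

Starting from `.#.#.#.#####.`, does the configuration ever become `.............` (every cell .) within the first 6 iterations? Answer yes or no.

no

#..........#.
..........#..
.........#...
........#....
.......#.....
......#......
iteration 6 is ......#......, still not uniform .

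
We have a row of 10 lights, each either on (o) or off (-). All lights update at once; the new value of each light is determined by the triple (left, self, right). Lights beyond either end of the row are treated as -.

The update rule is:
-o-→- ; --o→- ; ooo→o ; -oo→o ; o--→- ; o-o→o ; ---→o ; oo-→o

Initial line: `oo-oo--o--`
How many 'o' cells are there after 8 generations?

9

ooooo----o
ooooo-oo--
oooooooo-o
ooooooooo-
ooooooooo-  (fixed point — unchanged through generation 8)
count of o: 9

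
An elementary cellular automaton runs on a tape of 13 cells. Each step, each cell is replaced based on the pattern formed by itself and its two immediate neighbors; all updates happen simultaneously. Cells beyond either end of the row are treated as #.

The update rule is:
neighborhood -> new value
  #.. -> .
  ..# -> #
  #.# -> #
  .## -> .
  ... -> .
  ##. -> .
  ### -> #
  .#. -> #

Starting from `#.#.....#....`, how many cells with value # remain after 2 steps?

step 1: .##....##...#
step 2: #.....#....#.
count of #: 3

3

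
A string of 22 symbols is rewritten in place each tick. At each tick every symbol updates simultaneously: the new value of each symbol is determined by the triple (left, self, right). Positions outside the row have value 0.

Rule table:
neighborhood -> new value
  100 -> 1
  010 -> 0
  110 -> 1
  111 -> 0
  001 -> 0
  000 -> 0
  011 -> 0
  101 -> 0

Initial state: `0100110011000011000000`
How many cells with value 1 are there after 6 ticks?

tick 1: 0010011001100001100000
tick 2: 0001001100110000110000
tick 3: 0000100110011000011000
tick 4: 0000010011001100001100
tick 5: 0000001001100110000110
tick 6: 0000000100110011000011
count of 1: 7

7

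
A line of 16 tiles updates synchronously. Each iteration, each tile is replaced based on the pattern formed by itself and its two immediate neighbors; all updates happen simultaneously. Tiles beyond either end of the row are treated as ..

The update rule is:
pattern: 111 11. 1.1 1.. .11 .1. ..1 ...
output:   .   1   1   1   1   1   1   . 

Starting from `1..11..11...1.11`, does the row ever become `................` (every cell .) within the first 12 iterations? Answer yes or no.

1111111111.11111
1........111...1
11......11.11.11
111....111111111
1.11..11.......1
111111111.....11
1.......11...111
11.....1111.11.1
111...11..111111
1.11.111111....1
111111....11..11
1....11..1111111
iteration 12 is 1....11..1111111, still not uniform .

no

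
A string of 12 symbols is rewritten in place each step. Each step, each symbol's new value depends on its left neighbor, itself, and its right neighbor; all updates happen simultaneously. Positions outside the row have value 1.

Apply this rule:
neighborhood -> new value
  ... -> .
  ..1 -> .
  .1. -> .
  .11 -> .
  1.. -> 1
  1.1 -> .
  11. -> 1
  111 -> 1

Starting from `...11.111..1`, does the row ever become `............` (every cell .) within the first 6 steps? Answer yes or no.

no

1...1..111..
11...1..111.
111...1..11.
1111...1..1.
11111...1...
111111...1..
step 6 is 111111...1.., still not uniform .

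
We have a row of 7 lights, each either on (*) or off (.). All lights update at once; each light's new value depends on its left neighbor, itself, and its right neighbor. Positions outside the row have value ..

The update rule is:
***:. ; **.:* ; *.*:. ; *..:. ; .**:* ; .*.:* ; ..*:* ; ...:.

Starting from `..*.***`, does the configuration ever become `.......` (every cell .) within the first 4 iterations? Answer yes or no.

no

.**.*.*
***.*.*
*.*.*.*
*.*.*.*
iteration 4 is *.*.*.*, still not uniform .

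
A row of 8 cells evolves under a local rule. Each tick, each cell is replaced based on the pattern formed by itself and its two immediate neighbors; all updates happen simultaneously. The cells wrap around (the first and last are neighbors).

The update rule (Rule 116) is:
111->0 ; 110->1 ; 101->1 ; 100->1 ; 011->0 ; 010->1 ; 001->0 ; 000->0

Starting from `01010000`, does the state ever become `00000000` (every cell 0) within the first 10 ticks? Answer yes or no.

01111000
00001100
00000110
00000011
10000001
11000000
01100000
00110000
00011000
00001100
tick 10 is 00001100, still not uniform 0

no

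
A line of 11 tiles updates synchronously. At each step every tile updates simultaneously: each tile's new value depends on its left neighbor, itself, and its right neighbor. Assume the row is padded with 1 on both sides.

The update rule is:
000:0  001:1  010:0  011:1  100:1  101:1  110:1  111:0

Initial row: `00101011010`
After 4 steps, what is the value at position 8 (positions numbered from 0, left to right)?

1

11010111101
01101100111
11111111100
00000000111
position 8 holds 1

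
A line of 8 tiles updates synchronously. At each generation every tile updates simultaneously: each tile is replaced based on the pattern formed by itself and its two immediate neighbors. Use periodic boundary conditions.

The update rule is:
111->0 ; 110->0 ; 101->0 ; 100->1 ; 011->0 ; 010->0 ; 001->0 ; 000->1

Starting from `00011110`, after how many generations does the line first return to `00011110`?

16

11000001
00111100
10000011
01111000
00000111
11110000
00001110
11100001
00011100
11000011
00111000
10000111
01110000
00001111
11100000
00011110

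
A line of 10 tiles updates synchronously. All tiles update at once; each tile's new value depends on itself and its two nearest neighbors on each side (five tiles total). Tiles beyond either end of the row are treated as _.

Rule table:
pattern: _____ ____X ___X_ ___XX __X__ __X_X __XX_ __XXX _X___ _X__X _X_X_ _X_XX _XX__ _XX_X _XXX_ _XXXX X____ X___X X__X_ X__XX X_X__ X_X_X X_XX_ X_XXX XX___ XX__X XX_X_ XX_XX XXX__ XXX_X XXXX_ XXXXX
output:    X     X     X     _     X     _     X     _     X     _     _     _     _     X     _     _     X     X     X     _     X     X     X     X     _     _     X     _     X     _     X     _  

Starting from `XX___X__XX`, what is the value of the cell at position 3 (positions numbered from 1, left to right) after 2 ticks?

_

X__XXX__X_
X____X_XXX
position 3 holds _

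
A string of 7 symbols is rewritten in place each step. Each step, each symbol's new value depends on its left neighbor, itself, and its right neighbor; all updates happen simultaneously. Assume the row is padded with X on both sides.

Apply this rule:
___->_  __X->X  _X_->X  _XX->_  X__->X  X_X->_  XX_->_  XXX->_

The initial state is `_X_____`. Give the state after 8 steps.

_XX___X
___X_X_
X_XX_X_
_____X_
X___XX_
_X_X___
_X_XX_X
_X_____

_X_____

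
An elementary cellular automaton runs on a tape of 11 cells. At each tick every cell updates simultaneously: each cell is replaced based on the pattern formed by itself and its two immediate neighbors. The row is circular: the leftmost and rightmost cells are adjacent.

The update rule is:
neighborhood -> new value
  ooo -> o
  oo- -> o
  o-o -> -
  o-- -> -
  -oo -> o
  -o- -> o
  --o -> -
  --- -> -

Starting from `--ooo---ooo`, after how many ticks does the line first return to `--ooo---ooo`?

--ooo---ooo

1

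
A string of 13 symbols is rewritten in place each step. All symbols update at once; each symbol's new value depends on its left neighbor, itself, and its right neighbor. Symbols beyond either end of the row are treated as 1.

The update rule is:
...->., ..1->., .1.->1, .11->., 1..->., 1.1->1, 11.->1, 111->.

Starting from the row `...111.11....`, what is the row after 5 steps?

.....11.1....
......111....
........1....
........1....  (fixed point — unchanged through step 5)

........1....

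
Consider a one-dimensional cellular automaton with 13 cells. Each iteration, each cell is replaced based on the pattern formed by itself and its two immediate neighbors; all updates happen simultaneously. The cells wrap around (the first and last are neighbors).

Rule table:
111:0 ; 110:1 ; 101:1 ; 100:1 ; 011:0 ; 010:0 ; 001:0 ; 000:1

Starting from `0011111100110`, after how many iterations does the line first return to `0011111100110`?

1000000110011
1111110011000
0000011001110
1111001100011
0001100111000
1100110001111
0110011100000
0011000111111
1001110000001
1100011111100
0111000000110
0001111110011
1100000011001
0111111001100
0000001100111
1111100110001
0000110011100
1110011000111
0011001110000
1001100011111
1100111000000
0110001111110
0011100000011
1000111111001
1110000001100
0011111100110

26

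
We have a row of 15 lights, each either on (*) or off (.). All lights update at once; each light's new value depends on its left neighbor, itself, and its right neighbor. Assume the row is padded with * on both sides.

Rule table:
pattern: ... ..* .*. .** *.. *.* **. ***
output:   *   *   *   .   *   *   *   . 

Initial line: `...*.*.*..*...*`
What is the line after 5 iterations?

**************.
.............**
*************..
............***
************...

************...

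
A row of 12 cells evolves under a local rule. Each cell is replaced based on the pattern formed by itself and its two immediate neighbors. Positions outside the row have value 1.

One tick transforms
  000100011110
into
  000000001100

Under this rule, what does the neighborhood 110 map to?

0

At position 10 the neighborhood is 110; the next row has 0 there.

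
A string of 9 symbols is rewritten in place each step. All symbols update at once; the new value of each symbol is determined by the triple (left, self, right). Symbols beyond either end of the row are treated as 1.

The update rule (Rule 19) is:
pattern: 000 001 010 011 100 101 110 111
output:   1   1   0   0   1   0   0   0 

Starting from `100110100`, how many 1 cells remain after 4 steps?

4

011000011
000111100
111000011
000111100
count of 1: 4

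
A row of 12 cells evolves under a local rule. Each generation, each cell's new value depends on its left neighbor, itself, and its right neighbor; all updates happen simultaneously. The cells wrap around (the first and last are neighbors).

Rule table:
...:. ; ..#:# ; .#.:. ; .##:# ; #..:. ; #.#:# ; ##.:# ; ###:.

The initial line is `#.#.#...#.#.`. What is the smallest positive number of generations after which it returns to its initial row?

12

.#.#...#.#.#
#.#...#.#.#.
.#...#.#.#.#
#...#.#.#.#.
...#.#.#.#.#
..#.#.#.#.#.
.#.#.#.#.#..
#.#.#.#.#...
.#.#.#.#...#
#.#.#.#...#.
.#.#.#...#.#
#.#.#...#.#.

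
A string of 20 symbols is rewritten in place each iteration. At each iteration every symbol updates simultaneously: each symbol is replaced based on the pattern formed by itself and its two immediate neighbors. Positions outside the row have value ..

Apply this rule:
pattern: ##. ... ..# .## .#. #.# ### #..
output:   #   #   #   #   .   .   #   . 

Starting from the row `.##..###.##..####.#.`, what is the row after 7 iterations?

iteration 1: ###.####.##.#####...
iteration 2: ###.####.##.#####.##
iteration 3: ###.####.##.#####.##  (fixed point — unchanged through iteration 7)

###.####.##.#####.##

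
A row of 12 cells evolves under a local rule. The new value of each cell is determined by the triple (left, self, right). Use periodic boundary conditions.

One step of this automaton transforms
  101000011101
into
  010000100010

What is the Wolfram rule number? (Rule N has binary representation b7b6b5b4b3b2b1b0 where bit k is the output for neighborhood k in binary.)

34

position 8: 111 → 0  (bit 7 = 0)
position 0: 110 → 0  (bit 6 = 0)
position 1: 101 → 1  (bit 5 = 1)
position 3: 100 → 0  (bit 4 = 0)
position 7: 011 → 0  (bit 3 = 0)
position 2: 010 → 0  (bit 2 = 0)
position 6: 001 → 1  (bit 1 = 1)
position 4: 000 → 0  (bit 0 = 0)
bits b7..b0 = 00100010 = 34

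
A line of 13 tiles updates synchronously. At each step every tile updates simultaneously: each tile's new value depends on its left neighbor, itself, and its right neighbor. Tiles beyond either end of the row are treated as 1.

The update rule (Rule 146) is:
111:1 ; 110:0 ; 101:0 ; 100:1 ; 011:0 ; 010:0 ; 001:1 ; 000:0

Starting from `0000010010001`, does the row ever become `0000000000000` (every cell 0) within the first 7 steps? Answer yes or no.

1000101101010
0101000000000
0000100000001
1001010000010
0110001000100
0001010101011
1010000000001
step 7 is 1010000000001, still not uniform 0

no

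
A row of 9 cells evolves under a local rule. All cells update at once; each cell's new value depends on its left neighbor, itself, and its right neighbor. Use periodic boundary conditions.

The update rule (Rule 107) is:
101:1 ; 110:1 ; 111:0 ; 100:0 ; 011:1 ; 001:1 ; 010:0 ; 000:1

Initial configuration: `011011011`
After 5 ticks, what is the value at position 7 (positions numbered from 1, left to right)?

1

111111111
000000000
111111111  (repeats tick 1; period 2)
tick 5: 111111111
position 7 holds 1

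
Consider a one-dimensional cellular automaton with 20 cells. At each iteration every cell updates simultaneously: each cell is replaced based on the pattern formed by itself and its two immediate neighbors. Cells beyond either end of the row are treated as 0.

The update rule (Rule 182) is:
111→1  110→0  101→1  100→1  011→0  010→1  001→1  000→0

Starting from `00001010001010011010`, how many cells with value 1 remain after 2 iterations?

12

00011111011111100111
00101110101111011010
count of 1: 12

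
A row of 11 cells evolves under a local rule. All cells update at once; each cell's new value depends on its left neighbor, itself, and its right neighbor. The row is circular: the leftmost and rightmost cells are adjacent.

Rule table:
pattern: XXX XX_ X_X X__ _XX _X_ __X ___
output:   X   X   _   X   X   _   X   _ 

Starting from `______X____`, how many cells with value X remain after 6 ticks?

4

tick 1: _____X_X___
tick 2: ____X___X__
tick 3: ___X_X_X_X_
tick 4: __X_______X
tick 5: XX_X_____X_
tick 6: XX__X___X__
count of X: 4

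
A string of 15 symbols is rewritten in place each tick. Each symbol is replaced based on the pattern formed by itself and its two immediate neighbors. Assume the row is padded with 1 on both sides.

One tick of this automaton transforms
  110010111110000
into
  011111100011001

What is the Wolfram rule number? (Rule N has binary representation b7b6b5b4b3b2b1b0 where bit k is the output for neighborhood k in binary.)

position 0: 111 → 0  (bit 7 = 0)
position 1: 110 → 1  (bit 6 = 1)
position 5: 101 → 1  (bit 5 = 1)
position 2: 100 → 1  (bit 4 = 1)
position 6: 011 → 1  (bit 3 = 1)
position 4: 010 → 1  (bit 2 = 1)
position 3: 001 → 1  (bit 1 = 1)
position 12: 000 → 0  (bit 0 = 0)
bits b7..b0 = 01111110 = 126

126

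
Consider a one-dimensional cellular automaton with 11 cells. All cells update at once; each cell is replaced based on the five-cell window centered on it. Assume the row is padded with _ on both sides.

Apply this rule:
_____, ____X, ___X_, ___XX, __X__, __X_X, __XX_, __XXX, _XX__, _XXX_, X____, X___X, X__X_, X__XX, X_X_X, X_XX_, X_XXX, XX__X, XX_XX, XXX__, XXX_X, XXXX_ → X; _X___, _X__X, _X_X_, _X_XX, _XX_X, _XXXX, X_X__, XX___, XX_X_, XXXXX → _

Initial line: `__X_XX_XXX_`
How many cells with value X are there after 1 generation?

8

generation 1: XXX_X_XXXX_
count of X: 8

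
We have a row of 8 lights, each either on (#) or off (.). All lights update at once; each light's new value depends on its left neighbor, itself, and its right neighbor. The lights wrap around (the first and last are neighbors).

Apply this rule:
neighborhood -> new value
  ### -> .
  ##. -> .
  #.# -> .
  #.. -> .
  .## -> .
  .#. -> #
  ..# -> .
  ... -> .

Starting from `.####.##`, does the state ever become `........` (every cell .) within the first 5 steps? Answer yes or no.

........
all cells are . at step 1

yes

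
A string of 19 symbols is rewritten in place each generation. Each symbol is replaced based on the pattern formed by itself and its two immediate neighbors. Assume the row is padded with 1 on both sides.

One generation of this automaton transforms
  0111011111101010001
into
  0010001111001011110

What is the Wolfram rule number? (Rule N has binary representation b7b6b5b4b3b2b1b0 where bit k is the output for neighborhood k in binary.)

151

position 2: 111 → 1  (bit 7 = 1)
position 3: 110 → 0  (bit 6 = 0)
position 0: 101 → 0  (bit 5 = 0)
position 15: 100 → 1  (bit 4 = 1)
position 1: 011 → 0  (bit 3 = 0)
position 12: 010 → 1  (bit 2 = 1)
position 17: 001 → 1  (bit 1 = 1)
position 16: 000 → 1  (bit 0 = 1)
bits b7..b0 = 10010111 = 151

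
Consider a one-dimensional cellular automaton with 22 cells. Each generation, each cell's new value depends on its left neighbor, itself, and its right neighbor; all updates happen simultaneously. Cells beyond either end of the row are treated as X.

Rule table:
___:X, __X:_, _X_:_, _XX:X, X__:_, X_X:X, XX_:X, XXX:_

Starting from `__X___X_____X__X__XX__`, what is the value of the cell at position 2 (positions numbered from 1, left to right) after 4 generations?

_

____X___XXX_______XX__
_XX___X_X_X_XXXXX_XX__
XXX_X__X_X_XX___XXXX__
__XX____X_XXX_X_X__X__
position 2 holds _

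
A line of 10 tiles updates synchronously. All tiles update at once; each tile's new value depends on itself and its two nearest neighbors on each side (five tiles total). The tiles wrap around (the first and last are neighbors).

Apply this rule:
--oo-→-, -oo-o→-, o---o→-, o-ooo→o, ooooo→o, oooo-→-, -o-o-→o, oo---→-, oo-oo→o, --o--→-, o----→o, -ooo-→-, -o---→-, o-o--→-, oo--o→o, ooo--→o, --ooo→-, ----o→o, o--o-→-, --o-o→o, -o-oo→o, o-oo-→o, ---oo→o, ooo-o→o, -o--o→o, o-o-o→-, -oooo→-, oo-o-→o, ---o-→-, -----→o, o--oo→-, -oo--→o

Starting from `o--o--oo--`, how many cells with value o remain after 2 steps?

4

-o--o--oo-
--o--o--oo
count of o: 4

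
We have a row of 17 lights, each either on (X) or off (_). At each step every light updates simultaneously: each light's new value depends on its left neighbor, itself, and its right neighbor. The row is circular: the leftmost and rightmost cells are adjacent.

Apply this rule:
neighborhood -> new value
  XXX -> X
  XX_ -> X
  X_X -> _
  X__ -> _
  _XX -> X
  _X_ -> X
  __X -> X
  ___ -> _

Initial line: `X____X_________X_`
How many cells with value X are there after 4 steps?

10

step 1: X___XX________XX_
step 2: X__XXX_______XXX_
step 3: X_XXXX______XXXX_
step 4: X_XXXX_____XXXXX_
count of X: 10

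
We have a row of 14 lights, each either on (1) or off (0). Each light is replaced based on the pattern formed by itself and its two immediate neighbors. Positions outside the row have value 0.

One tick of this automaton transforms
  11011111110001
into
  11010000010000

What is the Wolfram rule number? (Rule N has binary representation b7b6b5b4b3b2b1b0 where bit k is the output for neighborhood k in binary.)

72

position 4: 111 → 0  (bit 7 = 0)
position 1: 110 → 1  (bit 6 = 1)
position 2: 101 → 0  (bit 5 = 0)
position 10: 100 → 0  (bit 4 = 0)
position 0: 011 → 1  (bit 3 = 1)
position 13: 010 → 0  (bit 2 = 0)
position 12: 001 → 0  (bit 1 = 0)
position 11: 000 → 0  (bit 0 = 0)
bits b7..b0 = 01001000 = 72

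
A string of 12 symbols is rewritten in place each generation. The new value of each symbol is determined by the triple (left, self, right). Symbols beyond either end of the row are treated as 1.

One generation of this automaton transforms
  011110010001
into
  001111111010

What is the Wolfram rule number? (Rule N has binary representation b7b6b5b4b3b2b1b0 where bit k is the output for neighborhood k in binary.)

214

position 2: 111 → 1  (bit 7 = 1)
position 4: 110 → 1  (bit 6 = 1)
position 0: 101 → 0  (bit 5 = 0)
position 5: 100 → 1  (bit 4 = 1)
position 1: 011 → 0  (bit 3 = 0)
position 7: 010 → 1  (bit 2 = 1)
position 6: 001 → 1  (bit 1 = 1)
position 9: 000 → 0  (bit 0 = 0)
bits b7..b0 = 11010110 = 214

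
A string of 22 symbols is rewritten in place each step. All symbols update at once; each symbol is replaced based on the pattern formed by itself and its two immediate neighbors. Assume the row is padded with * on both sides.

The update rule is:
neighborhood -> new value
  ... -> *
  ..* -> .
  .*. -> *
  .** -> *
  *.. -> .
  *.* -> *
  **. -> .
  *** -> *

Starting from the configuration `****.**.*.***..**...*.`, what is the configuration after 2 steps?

***.**.*****...*..*.**
**.**.*****..*.*..****

**.**.*****..*.*..****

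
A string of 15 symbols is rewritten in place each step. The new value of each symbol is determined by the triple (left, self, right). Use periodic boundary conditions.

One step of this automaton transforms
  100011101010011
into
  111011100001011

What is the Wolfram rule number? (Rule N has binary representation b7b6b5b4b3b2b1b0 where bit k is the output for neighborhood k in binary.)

position 5: 111 → 1  (bit 7 = 1)
position 0: 110 → 1  (bit 6 = 1)
position 7: 101 → 0  (bit 5 = 0)
position 1: 100 → 1  (bit 4 = 1)
position 4: 011 → 1  (bit 3 = 1)
position 8: 010 → 0  (bit 2 = 0)
position 3: 001 → 0  (bit 1 = 0)
position 2: 000 → 1  (bit 0 = 1)
bits b7..b0 = 11011001 = 217

217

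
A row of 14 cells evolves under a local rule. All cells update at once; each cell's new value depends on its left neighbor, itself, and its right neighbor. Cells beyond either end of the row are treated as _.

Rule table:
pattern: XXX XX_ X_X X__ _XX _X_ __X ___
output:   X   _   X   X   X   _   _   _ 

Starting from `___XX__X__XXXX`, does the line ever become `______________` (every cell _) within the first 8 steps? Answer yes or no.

step 1: ___X_X__X_XXX_
step 2: ____X_X__XXX_X
step 3: _____X_X_XX_X_
step 4: ______X_XX_X_X
step 5: _______XX_X_X_
step 6: _______X_X_X_X
step 7: ________X_X_X_
step 8: _________X_X_X
step 8 is _________X_X_X, still not uniform _

no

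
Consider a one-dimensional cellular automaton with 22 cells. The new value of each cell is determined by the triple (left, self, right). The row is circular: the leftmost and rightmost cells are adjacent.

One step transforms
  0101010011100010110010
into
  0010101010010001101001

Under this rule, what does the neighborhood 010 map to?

0

At position 1 the neighborhood is 010; the next row has 0 there.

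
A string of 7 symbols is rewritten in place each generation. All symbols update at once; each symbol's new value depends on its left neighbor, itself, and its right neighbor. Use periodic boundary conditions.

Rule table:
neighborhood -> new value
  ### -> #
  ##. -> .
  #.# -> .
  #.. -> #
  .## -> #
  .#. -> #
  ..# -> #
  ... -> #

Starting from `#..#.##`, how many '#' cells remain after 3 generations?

.###.##
.##..#.
##.####
count of #: 6

6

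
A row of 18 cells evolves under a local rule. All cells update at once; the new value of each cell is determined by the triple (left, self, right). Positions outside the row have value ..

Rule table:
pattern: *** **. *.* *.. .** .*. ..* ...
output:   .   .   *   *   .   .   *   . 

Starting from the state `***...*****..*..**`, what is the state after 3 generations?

generation 1: ...*.*.....**.**..
generation 2: ..*.*.*...*..*..*.
generation 3: .*.*.*.*.*.**.**.*

.*.*.*.*.*.**.**.*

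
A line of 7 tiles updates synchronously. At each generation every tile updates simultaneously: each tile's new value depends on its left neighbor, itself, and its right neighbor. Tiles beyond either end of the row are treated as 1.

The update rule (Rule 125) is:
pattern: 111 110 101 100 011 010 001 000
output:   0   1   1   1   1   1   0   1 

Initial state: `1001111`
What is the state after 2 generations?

0111110

1101000
0111110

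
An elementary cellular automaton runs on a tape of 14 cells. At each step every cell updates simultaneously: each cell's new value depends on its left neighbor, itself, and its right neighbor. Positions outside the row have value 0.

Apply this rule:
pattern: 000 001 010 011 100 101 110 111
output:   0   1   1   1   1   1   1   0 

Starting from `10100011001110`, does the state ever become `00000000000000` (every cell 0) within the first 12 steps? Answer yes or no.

step 1: 11110111111011
step 2: 10011100001111
step 3: 11110110011001
step 4: 10011111111111
step 5: 11110000000001
step 6: 10011000000011
step 7: 11111100000111
step 8: 10000110001101
step 9: 11001111011111
step 10: 11111001110001
step 11: 10001111011011
step 12: 11011001111111
step 12 is 11011001111111, still not uniform 0

no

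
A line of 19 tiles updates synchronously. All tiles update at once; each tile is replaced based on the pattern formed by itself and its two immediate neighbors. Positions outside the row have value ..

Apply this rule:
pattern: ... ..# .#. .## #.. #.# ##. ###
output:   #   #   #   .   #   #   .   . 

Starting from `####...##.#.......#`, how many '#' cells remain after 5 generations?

13

....###..##########
####...##..........
....###..##########  (repeats generation 1; period 2)
generation 5: ....###..##########
count of #: 13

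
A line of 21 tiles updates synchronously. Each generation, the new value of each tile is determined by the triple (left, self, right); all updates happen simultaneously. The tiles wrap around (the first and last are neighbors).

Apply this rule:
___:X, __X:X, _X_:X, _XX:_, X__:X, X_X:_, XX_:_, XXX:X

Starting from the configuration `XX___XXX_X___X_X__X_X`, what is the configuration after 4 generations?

X_XXX_X__XXXXX_XXXX__
X__X__XXX_XXX___XX_XX
_XXXXX_X___X_XXX____X
__XXX__XXXXX__X_XXXXX

__XXX__XXXXX__X_XXXXX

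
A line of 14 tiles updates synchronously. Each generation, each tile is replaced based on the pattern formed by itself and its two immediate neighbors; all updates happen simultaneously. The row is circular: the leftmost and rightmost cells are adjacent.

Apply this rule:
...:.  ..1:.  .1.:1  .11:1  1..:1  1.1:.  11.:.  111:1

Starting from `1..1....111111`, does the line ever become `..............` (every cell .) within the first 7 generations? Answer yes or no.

no

.1.11...111111
.1.1.1..11111.
.1.1.11.1111.1
.1.1.1..111..1
.1.1.11.11.1.1
.1.1.1..1..1.1
.1.1.11.11.1.1
generation 7 is .1.1.11.11.1.1, still not uniform .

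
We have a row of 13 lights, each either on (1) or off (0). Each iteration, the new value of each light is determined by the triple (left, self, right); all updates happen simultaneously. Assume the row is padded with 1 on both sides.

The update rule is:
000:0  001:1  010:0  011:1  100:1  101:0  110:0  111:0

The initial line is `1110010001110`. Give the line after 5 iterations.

0001101011000
1011000010101
0010100100001
1100011010011
0010110001110

0010110001110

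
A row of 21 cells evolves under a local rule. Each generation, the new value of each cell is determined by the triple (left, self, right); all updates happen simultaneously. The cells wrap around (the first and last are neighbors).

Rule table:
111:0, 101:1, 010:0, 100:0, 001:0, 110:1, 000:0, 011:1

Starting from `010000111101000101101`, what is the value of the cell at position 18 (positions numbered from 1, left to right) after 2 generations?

100000100110000011110
000000000110000010011
position 18 holds 0

0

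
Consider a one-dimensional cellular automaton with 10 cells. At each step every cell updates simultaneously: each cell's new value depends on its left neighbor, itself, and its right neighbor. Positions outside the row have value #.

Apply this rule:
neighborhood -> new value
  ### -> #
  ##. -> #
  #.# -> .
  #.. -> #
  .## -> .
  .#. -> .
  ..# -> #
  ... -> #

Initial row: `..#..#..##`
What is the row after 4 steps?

####..#..#

##.##.##.#
##..#..#..
####.##.##
####..#..#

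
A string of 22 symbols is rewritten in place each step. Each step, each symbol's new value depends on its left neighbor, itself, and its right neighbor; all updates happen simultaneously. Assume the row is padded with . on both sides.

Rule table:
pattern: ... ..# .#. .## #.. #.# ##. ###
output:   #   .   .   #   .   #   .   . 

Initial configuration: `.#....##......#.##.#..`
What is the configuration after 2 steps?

##.#.#...#.....#.#....

step 1: ...##.#..####..##.#..#
step 2: ##.#.#...#.....#.#....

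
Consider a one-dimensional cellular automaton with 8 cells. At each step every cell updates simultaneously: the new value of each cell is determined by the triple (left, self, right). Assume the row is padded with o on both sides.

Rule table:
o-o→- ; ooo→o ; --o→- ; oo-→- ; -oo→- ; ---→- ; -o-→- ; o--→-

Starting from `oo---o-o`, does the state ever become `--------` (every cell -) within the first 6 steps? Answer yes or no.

o-------
--------
all cells are - at step 2

yes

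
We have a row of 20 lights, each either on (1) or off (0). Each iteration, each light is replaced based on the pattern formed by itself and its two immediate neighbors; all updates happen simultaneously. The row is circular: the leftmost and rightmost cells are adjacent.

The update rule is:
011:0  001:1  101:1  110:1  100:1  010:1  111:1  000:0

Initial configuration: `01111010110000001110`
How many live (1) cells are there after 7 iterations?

16

10111111011000010111
11011111101100111011
11101111110111011101
11110111111011101110
01111011111101110111
10111101111110111011
11011110111111011101
count of 1: 16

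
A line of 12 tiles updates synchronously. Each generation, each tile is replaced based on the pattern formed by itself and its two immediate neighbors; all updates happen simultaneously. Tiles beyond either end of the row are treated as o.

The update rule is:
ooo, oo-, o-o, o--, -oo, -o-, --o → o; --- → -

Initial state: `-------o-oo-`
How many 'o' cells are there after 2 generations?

9

o-----oooooo
oo---ooooooo
count of o: 9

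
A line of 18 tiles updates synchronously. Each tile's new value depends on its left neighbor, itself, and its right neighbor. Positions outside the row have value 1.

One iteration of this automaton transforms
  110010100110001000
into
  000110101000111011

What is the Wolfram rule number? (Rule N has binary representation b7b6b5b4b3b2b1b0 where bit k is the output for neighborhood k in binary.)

7

position 0: 111 → 0  (bit 7 = 0)
position 1: 110 → 0  (bit 6 = 0)
position 5: 101 → 0  (bit 5 = 0)
position 2: 100 → 0  (bit 4 = 0)
position 9: 011 → 0  (bit 3 = 0)
position 4: 010 → 1  (bit 2 = 1)
position 3: 001 → 1  (bit 1 = 1)
position 12: 000 → 1  (bit 0 = 1)
bits b7..b0 = 00000111 = 7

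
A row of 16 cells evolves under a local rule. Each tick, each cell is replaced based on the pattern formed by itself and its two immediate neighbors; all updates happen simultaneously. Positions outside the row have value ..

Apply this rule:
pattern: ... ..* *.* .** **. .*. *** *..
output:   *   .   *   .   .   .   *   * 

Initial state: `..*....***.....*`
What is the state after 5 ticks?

*..***..*.****..
.*..*.*..*.**.**
..*..*.*..*..*..
*..*..*.*..*..**
.*..*..*.*..*...

.*..*..*.*..*...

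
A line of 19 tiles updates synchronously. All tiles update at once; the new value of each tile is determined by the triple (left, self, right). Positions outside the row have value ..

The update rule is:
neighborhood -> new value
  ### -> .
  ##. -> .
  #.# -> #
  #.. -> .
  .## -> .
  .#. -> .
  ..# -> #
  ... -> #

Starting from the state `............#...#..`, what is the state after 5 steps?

##############..##.

step 1: ############..##..#
step 2: .............#...#.
step 3: #############..##..
step 4: ..............#...#
step 5: ##############..##.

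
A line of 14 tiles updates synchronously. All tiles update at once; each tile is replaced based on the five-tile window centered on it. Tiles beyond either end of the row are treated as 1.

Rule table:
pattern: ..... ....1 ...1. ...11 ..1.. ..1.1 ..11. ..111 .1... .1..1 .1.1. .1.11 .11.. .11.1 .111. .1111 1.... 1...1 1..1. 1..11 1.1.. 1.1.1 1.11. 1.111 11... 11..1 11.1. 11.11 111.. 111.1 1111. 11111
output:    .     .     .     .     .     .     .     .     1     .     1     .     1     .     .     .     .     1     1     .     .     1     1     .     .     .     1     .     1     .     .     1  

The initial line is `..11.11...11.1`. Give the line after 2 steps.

.......1.1....

.....11.1.....
.......1.1....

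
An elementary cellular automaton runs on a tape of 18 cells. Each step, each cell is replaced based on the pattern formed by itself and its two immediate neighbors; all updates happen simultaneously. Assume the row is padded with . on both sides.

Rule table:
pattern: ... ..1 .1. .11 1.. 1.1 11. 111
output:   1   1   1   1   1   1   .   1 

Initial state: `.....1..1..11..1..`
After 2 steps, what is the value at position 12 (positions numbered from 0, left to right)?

step 1: 111111111111.11111
step 2: 11111111111.11111.
position 12 holds 1

1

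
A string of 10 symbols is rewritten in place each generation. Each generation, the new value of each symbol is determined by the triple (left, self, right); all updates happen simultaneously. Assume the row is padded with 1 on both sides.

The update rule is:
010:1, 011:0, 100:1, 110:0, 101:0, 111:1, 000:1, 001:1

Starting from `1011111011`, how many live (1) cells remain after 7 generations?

7

generation 1: 0001110001
generation 2: 1110101110
generation 3: 1100100100
generation 4: 1011111111
generation 5: 0001111111
generation 6: 1110111111
generation 7: 1100011111
count of 1: 7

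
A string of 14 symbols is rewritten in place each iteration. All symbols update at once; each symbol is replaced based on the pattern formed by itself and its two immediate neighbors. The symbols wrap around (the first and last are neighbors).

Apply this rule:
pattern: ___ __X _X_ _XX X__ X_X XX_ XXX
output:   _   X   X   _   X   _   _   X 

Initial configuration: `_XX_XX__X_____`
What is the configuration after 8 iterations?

XX__XX_X_X_XXX

X_____XXXX____
XX___X_XX_X__X
X_X_XX____XXX_
X_X___X__X_X__
X_XX_XXXXX_XXX
______XXX___XX
X____X_X_X_X__
XX__XX_X_X_XXX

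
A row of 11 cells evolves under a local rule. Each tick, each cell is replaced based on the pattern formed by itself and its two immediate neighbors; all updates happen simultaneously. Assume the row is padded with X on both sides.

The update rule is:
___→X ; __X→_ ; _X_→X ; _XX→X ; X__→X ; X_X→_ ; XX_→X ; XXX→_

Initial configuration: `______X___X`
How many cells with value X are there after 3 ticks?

tick 1: XXXXX_XXX_X
tick 2: ____X_X_X_X
tick 3: XXX_X_X_X_X
count of X: 7

7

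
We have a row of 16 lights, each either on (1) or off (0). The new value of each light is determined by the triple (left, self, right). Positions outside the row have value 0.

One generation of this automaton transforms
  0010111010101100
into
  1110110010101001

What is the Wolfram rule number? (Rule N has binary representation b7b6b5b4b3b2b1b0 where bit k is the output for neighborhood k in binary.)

143

position 5: 111 → 1  (bit 7 = 1)
position 6: 110 → 0  (bit 6 = 0)
position 3: 101 → 0  (bit 5 = 0)
position 14: 100 → 0  (bit 4 = 0)
position 4: 011 → 1  (bit 3 = 1)
position 2: 010 → 1  (bit 2 = 1)
position 1: 001 → 1  (bit 1 = 1)
position 0: 000 → 1  (bit 0 = 1)
bits b7..b0 = 10001111 = 143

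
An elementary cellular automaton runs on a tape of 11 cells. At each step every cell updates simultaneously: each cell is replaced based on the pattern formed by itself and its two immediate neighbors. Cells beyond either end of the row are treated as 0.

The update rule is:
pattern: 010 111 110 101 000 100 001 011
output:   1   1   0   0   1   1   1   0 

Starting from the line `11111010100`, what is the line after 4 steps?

10111100110

step 1: 01110010111
step 2: 10101110010
step 3: 10100101111
step 4: 10111100110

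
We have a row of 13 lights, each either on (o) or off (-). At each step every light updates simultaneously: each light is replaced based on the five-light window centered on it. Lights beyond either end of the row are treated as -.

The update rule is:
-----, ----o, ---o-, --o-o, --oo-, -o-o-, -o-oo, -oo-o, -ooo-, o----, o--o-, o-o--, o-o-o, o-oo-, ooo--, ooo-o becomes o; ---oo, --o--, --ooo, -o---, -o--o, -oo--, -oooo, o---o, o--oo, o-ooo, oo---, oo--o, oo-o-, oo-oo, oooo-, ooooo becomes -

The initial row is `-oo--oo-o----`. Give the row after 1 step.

-o---oo-o-ooo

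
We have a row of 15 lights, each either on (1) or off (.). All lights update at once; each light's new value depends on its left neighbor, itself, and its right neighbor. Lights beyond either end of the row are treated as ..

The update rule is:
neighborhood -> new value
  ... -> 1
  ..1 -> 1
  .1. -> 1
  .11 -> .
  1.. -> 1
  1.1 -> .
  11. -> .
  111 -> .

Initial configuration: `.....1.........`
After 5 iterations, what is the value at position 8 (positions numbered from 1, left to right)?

iteration 1: 111111111111111
iteration 2: ...............
iteration 3: 111111111111111  (repeats iteration 1; period 2)
iteration 5: 111111111111111
position 8 holds 1

1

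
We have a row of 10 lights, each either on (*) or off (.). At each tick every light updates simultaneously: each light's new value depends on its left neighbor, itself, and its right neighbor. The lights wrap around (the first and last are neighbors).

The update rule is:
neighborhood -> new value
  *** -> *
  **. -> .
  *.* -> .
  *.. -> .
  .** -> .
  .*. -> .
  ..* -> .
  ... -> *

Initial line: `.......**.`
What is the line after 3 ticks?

..**......

tick 1: ******....
tick 2: .****..**.
tick 3: ..**......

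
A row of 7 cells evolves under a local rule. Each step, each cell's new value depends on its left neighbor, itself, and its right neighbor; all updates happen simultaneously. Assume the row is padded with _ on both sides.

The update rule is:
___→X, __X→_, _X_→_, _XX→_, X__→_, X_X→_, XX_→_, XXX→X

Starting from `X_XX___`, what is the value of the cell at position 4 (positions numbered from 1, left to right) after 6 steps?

X

_____XX
XXXX___
_XX__XX
_______
XXXXXXX
_XXXXX_
position 4 holds X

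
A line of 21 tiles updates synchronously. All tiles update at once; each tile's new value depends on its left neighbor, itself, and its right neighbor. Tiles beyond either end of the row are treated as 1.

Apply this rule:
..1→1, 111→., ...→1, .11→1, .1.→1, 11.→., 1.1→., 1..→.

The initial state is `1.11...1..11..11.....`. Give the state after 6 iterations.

.1.1.11.11...1..11..1

iteration 1: ..1..111.11..11..1111
iteration 2: .11.11...1..11..11...
iteration 3: .1..1..111.11..11..11
iteration 4: .1.11.11...1..11..11.
iteration 5: .1.1..1..111.11..11..
iteration 6: .1.1.11.11...1..11..1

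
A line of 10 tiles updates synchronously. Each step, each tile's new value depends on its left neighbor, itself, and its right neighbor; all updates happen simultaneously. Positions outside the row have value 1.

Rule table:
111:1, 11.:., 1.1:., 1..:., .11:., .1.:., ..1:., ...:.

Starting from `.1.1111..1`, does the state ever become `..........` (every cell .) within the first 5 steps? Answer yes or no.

step 1: ....11....
step 2: ..........
all cells are . at step 2

yes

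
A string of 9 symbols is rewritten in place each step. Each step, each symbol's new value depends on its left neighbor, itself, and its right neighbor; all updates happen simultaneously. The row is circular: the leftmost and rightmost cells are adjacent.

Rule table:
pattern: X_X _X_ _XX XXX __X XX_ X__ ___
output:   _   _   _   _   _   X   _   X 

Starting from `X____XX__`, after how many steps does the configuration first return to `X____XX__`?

__XX__X__
X__X____X
X____XX__

3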